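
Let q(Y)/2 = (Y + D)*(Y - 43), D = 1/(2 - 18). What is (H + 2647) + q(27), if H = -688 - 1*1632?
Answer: -535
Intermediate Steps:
D = -1/16 (D = 1/(-16) = -1/16 ≈ -0.062500)
H = -2320 (H = -688 - 1632 = -2320)
q(Y) = 2*(-43 + Y)*(-1/16 + Y) (q(Y) = 2*((Y - 1/16)*(Y - 43)) = 2*((-1/16 + Y)*(-43 + Y)) = 2*((-43 + Y)*(-1/16 + Y)) = 2*(-43 + Y)*(-1/16 + Y))
(H + 2647) + q(27) = (-2320 + 2647) + (43/8 + 2*27² - 689/8*27) = 327 + (43/8 + 2*729 - 18603/8) = 327 + (43/8 + 1458 - 18603/8) = 327 - 862 = -535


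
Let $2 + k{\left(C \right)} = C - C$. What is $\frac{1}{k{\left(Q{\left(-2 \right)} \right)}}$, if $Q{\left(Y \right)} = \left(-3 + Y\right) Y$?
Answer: $- \frac{1}{2} \approx -0.5$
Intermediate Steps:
$Q{\left(Y \right)} = Y \left(-3 + Y\right)$
$k{\left(C \right)} = -2$ ($k{\left(C \right)} = -2 + \left(C - C\right) = -2 + 0 = -2$)
$\frac{1}{k{\left(Q{\left(-2 \right)} \right)}} = \frac{1}{-2} = - \frac{1}{2}$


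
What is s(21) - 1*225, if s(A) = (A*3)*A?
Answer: 1098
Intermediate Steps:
s(A) = 3*A**2 (s(A) = (3*A)*A = 3*A**2)
s(21) - 1*225 = 3*21**2 - 1*225 = 3*441 - 225 = 1323 - 225 = 1098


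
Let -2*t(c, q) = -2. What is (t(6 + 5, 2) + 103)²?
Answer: 10816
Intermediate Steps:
t(c, q) = 1 (t(c, q) = -½*(-2) = 1)
(t(6 + 5, 2) + 103)² = (1 + 103)² = 104² = 10816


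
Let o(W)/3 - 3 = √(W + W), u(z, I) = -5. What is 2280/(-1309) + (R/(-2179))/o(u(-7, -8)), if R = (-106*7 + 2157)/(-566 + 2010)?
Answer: 5*(-4304379168*√10 + 12913507951*I)/(12356211252*(√10 - 3*I)) ≈ -1.7418 + 2.4949e-5*I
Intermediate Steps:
R = 1415/1444 (R = (-742 + 2157)/1444 = 1415*(1/1444) = 1415/1444 ≈ 0.97992)
o(W) = 9 + 3*√2*√W (o(W) = 9 + 3*√(W + W) = 9 + 3*√(2*W) = 9 + 3*(√2*√W) = 9 + 3*√2*√W)
2280/(-1309) + (R/(-2179))/o(u(-7, -8)) = 2280/(-1309) + ((1415/1444)/(-2179))/(9 + 3*√2*√(-5)) = 2280*(-1/1309) + ((1415/1444)*(-1/2179))/(9 + 3*√2*(I*√5)) = -2280/1309 - 1415/(3146476*(9 + 3*I*√10))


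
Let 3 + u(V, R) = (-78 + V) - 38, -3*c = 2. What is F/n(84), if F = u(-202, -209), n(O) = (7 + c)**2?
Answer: -2889/361 ≈ -8.0028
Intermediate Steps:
c = -2/3 (c = -1/3*2 = -2/3 ≈ -0.66667)
n(O) = 361/9 (n(O) = (7 - 2/3)**2 = (19/3)**2 = 361/9)
u(V, R) = -119 + V (u(V, R) = -3 + ((-78 + V) - 38) = -3 + (-116 + V) = -119 + V)
F = -321 (F = -119 - 202 = -321)
F/n(84) = -321/361/9 = -321*9/361 = -2889/361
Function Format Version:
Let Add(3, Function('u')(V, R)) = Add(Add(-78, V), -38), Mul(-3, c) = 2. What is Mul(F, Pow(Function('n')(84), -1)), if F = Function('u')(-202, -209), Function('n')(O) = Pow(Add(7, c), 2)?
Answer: Rational(-2889, 361) ≈ -8.0028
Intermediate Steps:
c = Rational(-2, 3) (c = Mul(Rational(-1, 3), 2) = Rational(-2, 3) ≈ -0.66667)
Function('n')(O) = Rational(361, 9) (Function('n')(O) = Pow(Add(7, Rational(-2, 3)), 2) = Pow(Rational(19, 3), 2) = Rational(361, 9))
Function('u')(V, R) = Add(-119, V) (Function('u')(V, R) = Add(-3, Add(Add(-78, V), -38)) = Add(-3, Add(-116, V)) = Add(-119, V))
F = -321 (F = Add(-119, -202) = -321)
Mul(F, Pow(Function('n')(84), -1)) = Mul(-321, Pow(Rational(361, 9), -1)) = Mul(-321, Rational(9, 361)) = Rational(-2889, 361)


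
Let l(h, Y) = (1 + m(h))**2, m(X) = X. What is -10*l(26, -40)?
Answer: -7290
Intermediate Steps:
l(h, Y) = (1 + h)**2
-10*l(26, -40) = -10*(1 + 26)**2 = -10*27**2 = -10*729 = -7290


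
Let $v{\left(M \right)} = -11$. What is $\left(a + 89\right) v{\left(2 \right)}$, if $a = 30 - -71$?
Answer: $-2090$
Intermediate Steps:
$a = 101$ ($a = 30 + 71 = 101$)
$\left(a + 89\right) v{\left(2 \right)} = \left(101 + 89\right) \left(-11\right) = 190 \left(-11\right) = -2090$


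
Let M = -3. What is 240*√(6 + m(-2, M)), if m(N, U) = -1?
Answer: 240*√5 ≈ 536.66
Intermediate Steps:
240*√(6 + m(-2, M)) = 240*√(6 - 1) = 240*√5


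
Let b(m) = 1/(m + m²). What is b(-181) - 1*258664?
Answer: -8427273119/32580 ≈ -2.5866e+5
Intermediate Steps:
b(-181) - 1*258664 = 1/((-181)*(1 - 181)) - 1*258664 = -1/181/(-180) - 258664 = -1/181*(-1/180) - 258664 = 1/32580 - 258664 = -8427273119/32580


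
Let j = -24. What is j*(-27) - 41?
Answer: 607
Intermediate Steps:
j*(-27) - 41 = -24*(-27) - 41 = 648 - 41 = 607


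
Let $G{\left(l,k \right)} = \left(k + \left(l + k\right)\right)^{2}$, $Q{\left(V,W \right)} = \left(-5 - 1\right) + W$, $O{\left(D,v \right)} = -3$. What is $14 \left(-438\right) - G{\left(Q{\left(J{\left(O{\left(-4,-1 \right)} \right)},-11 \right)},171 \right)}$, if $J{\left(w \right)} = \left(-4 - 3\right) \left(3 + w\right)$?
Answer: $-111757$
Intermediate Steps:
$J{\left(w \right)} = -21 - 7 w$ ($J{\left(w \right)} = - 7 \left(3 + w\right) = -21 - 7 w$)
$Q{\left(V,W \right)} = -6 + W$
$G{\left(l,k \right)} = \left(l + 2 k\right)^{2}$ ($G{\left(l,k \right)} = \left(k + \left(k + l\right)\right)^{2} = \left(l + 2 k\right)^{2}$)
$14 \left(-438\right) - G{\left(Q{\left(J{\left(O{\left(-4,-1 \right)} \right)},-11 \right)},171 \right)} = 14 \left(-438\right) - \left(\left(-6 - 11\right) + 2 \cdot 171\right)^{2} = -6132 - \left(-17 + 342\right)^{2} = -6132 - 325^{2} = -6132 - 105625 = -111757$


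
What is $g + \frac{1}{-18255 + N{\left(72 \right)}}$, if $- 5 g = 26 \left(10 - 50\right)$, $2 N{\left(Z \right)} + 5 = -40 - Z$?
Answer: $\frac{7618414}{36627} \approx 208.0$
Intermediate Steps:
$N{\left(Z \right)} = - \frac{45}{2} - \frac{Z}{2}$ ($N{\left(Z \right)} = - \frac{5}{2} + \frac{-40 - Z}{2} = - \frac{5}{2} - \left(20 + \frac{Z}{2}\right) = - \frac{45}{2} - \frac{Z}{2}$)
$g = 208$ ($g = - \frac{26 \left(10 - 50\right)}{5} = - \frac{26 \left(-40\right)}{5} = \left(- \frac{1}{5}\right) \left(-1040\right) = 208$)
$g + \frac{1}{-18255 + N{\left(72 \right)}} = 208 + \frac{1}{-18255 - \frac{117}{2}} = 208 + \frac{1}{- \frac{36627}{2}} = 208 - \frac{2}{36627} = \frac{7618414}{36627}$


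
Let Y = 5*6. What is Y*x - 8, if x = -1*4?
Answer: -128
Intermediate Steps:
x = -4
Y = 30
Y*x - 8 = 30*(-4) - 8 = -120 - 8 = -128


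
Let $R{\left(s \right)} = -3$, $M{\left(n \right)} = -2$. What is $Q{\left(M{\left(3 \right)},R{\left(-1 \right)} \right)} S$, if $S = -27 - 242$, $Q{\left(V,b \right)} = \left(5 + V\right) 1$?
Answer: $-807$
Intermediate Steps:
$Q{\left(V,b \right)} = 5 + V$
$S = -269$
$Q{\left(M{\left(3 \right)},R{\left(-1 \right)} \right)} S = \left(5 - 2\right) \left(-269\right) = 3 \left(-269\right) = -807$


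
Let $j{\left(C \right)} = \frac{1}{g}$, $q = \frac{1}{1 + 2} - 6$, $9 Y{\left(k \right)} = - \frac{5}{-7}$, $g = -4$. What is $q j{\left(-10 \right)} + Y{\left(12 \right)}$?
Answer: $\frac{377}{252} \approx 1.496$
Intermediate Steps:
$Y{\left(k \right)} = \frac{5}{63}$ ($Y{\left(k \right)} = \frac{\left(-5\right) \frac{1}{-7}}{9} = \frac{\left(-5\right) \left(- \frac{1}{7}\right)}{9} = \frac{1}{9} \cdot \frac{5}{7} = \frac{5}{63}$)
$q = - \frac{17}{3}$ ($q = \frac{1}{3} - 6 = - \frac{17}{3} \approx -5.6667$)
$j{\left(C \right)} = - \frac{1}{4}$ ($j{\left(C \right)} = \frac{1}{-4} = - \frac{1}{4}$)
$q j{\left(-10 \right)} + Y{\left(12 \right)} = \left(- \frac{17}{3}\right) \left(- \frac{1}{4}\right) + \frac{5}{63} = \frac{17}{12} + \frac{5}{63} = \frac{377}{252}$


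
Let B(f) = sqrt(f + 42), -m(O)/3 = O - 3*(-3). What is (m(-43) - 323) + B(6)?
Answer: -221 + 4*sqrt(3) ≈ -214.07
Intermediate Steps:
m(O) = -27 - 3*O (m(O) = -3*(O - 3*(-3)) = -3*(O + 9) = -3*(9 + O) = -27 - 3*O)
B(f) = sqrt(42 + f)
(m(-43) - 323) + B(6) = ((-27 - 3*(-43)) - 323) + sqrt(42 + 6) = ((-27 + 129) - 323) + sqrt(48) = (102 - 323) + 4*sqrt(3) = -221 + 4*sqrt(3)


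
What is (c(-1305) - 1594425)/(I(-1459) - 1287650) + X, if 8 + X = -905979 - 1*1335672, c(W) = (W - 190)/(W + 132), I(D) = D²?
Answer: -96150621547489/42892581 ≈ -2.2417e+6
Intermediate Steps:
c(W) = (-190 + W)/(132 + W)
X = -2241659 (X = -8 + (-905979 - 1*1335672) = -8 + (-905979 - 1335672) = -8 - 2241651 = -2241659)
(c(-1305) - 1594425)/(I(-1459) - 1287650) + X = ((-190 - 1305)/(132 - 1305) - 1594425)/((-1459)² - 1287650) - 2241659 = (-1495/(-1173) - 1594425)/(2128681 - 1287650) - 2241659 = (-1/1173*(-1495) - 1594425)/841031 - 2241659 = (65/51 - 1594425)*(1/841031) - 2241659 = -81315610/51*1/841031 - 2241659 = -81315610/42892581 - 2241659 = -96150621547489/42892581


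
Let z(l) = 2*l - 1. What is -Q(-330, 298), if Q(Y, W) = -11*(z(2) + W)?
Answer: 3311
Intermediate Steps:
z(l) = -1 + 2*l
Q(Y, W) = -33 - 11*W (Q(Y, W) = -11*((-1 + 2*2) + W) = -11*((-1 + 4) + W) = -11*(3 + W) = -33 - 11*W)
-Q(-330, 298) = -(-33 - 11*298) = -(-33 - 3278) = -1*(-3311) = 3311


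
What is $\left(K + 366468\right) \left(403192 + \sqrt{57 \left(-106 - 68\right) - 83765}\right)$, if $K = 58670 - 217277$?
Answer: $83807892312 + 207861 i \sqrt{93683} \approx 8.3808 \cdot 10^{10} + 6.3621 \cdot 10^{7} i$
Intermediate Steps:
$K = -158607$ ($K = 58670 - 217277 = -158607$)
$\left(K + 366468\right) \left(403192 + \sqrt{57 \left(-106 - 68\right) - 83765}\right) = \left(-158607 + 366468\right) \left(403192 + \sqrt{57 \left(-106 - 68\right) - 83765}\right) = 207861 \left(403192 + \sqrt{57 \left(-174\right) - 83765}\right) = 207861 \left(403192 + \sqrt{-9918 - 83765}\right) = 207861 \left(403192 + \sqrt{-93683}\right) = 207861 \left(403192 + i \sqrt{93683}\right) = 83807892312 + 207861 i \sqrt{93683}$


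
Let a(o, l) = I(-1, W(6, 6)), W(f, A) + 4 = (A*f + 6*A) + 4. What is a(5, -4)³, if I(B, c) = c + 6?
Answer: 474552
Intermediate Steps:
W(f, A) = 6*A + A*f (W(f, A) = -4 + ((A*f + 6*A) + 4) = -4 + ((6*A + A*f) + 4) = -4 + (4 + 6*A + A*f) = 6*A + A*f)
I(B, c) = 6 + c
a(o, l) = 78 (a(o, l) = 6 + 6*(6 + 6) = 6 + 6*12 = 6 + 72 = 78)
a(5, -4)³ = 78³ = 474552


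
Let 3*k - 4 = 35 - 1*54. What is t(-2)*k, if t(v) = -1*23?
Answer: 115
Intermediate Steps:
t(v) = -23
k = -5 (k = 4/3 + (35 - 1*54)/3 = 4/3 + (35 - 54)/3 = 4/3 + (1/3)*(-19) = 4/3 - 19/3 = -5)
t(-2)*k = -23*(-5) = 115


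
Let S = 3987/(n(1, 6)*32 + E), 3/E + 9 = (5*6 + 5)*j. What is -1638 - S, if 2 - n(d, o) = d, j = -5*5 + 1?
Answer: -15960411/9055 ≈ -1762.6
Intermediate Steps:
j = -24 (j = -25 + 1 = -24)
E = -1/283 (E = 3/(-9 + (5*6 + 5)*(-24)) = 3/(-9 + (30 + 5)*(-24)) = 3/(-9 + 35*(-24)) = 3/(-9 - 840) = 3/(-849) = 3*(-1/849) = -1/283 ≈ -0.0035336)
n(d, o) = 2 - d
S = 1128321/9055 (S = 3987/((2 - 1*1)*32 - 1/283) = 3987/((2 - 1)*32 - 1/283) = 3987/(1*32 - 1/283) = 3987/(32 - 1/283) = 3987/(9055/283) = 3987*(283/9055) = 1128321/9055 ≈ 124.61)
-1638 - S = -1638 - 1*1128321/9055 = -1638 - 1128321/9055 = -15960411/9055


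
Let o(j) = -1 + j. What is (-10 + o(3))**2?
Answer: 64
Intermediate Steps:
(-10 + o(3))**2 = (-10 + (-1 + 3))**2 = (-10 + 2)**2 = (-8)**2 = 64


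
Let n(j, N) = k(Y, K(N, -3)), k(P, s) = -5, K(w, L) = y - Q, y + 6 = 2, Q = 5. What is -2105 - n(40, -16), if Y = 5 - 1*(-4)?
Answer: -2100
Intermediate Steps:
y = -4 (y = -6 + 2 = -4)
K(w, L) = -9 (K(w, L) = -4 - 1*5 = -4 - 5 = -9)
Y = 9 (Y = 5 + 4 = 9)
n(j, N) = -5
-2105 - n(40, -16) = -2105 - 1*(-5) = -2105 + 5 = -2100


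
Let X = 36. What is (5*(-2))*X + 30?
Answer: -330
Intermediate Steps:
(5*(-2))*X + 30 = (5*(-2))*36 + 30 = -10*36 + 30 = -360 + 30 = -330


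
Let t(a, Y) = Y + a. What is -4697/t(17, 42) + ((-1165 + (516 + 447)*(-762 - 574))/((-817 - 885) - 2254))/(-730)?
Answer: -13640348607/170384920 ≈ -80.056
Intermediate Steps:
-4697/t(17, 42) + ((-1165 + (516 + 447)*(-762 - 574))/((-817 - 885) - 2254))/(-730) = -4697/(42 + 17) + ((-1165 + (516 + 447)*(-762 - 574))/((-817 - 885) - 2254))/(-730) = -4697/59 + ((-1165 + 963*(-1336))/(-1702 - 2254))*(-1/730) = -4697*1/59 + ((-1165 - 1286568)/(-3956))*(-1/730) = -4697/59 - 1287733*(-1/3956)*(-1/730) = -4697/59 + (1287733/3956)*(-1/730) = -4697/59 - 1287733/2887880 = -13640348607/170384920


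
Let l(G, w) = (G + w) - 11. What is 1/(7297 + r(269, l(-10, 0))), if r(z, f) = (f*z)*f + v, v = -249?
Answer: 1/125677 ≈ 7.9569e-6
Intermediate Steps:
l(G, w) = -11 + G + w
r(z, f) = -249 + z*f² (r(z, f) = (f*z)*f - 249 = z*f² - 249 = -249 + z*f²)
1/(7297 + r(269, l(-10, 0))) = 1/(7297 + (-249 + 269*(-11 - 10 + 0)²)) = 1/(7297 + (-249 + 269*(-21)²)) = 1/(7297 + (-249 + 269*441)) = 1/(7297 + (-249 + 118629)) = 1/(7297 + 118380) = 1/125677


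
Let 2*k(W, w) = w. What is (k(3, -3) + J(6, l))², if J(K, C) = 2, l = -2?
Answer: ¼ ≈ 0.25000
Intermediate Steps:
k(W, w) = w/2
(k(3, -3) + J(6, l))² = ((½)*(-3) + 2)² = (-3/2 + 2)² = (½)² = ¼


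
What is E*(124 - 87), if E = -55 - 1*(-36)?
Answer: -703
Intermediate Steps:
E = -19 (E = -55 + 36 = -19)
E*(124 - 87) = -19*(124 - 87) = -19*37 = -703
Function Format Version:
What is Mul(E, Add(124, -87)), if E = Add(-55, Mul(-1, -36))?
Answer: -703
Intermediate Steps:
E = -19 (E = Add(-55, 36) = -19)
Mul(E, Add(124, -87)) = Mul(-19, Add(124, -87)) = Mul(-19, 37) = -703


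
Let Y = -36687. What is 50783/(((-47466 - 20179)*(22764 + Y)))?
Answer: 50783/941821335 ≈ 5.3920e-5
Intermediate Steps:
50783/(((-47466 - 20179)*(22764 + Y))) = 50783/(((-47466 - 20179)*(22764 - 36687))) = 50783/((-67645*(-13923))) = 50783/941821335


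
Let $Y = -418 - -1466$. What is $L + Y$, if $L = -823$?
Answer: $225$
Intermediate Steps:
$Y = 1048$ ($Y = -418 + 1466 = 1048$)
$L + Y = -823 + 1048 = 225$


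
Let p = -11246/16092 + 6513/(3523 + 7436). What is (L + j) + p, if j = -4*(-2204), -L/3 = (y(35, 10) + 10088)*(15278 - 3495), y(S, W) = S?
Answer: -809025140853167/2260926 ≈ -3.5783e+8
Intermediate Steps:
L = -357837927 (L = -3*(35 + 10088)*(15278 - 3495) = -30369*11783 = -3*119279309 = -357837927)
j = 8816
p = -236381/2260926 (p = -11246*1/16092 + 6513/10959 = -5623/8046 + 6513*(1/10959) = -5623/8046 + 167/281 = -236381/2260926 ≈ -0.10455)
(L + j) + p = (-357837927 + 8816) - 236381/2260926 = -357829111 - 236381/2260926 = -809025140853167/2260926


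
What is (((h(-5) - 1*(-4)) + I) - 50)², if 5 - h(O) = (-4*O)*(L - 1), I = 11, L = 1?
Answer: 900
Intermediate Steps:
h(O) = 5 (h(O) = 5 - (-4*O)*(1 - 1) = 5 - (-4*O)*0 = 5 - 1*0 = 5 + 0 = 5)
(((h(-5) - 1*(-4)) + I) - 50)² = (((5 - 1*(-4)) + 11) - 50)² = (((5 + 4) + 11) - 50)² = ((9 + 11) - 50)² = (20 - 50)² = (-30)² = 900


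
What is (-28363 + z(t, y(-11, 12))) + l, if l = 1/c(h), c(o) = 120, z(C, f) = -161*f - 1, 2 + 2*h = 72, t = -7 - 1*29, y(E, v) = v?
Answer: -3635519/120 ≈ -30296.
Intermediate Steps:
t = -36 (t = -7 - 29 = -36)
h = 35 (h = -1 + (½)*72 = -1 + 36 = 35)
z(C, f) = -1 - 161*f
l = 1/120 ≈ 0.0083333
(-28363 + z(t, y(-11, 12))) + l = (-28363 + (-1 - 161*12)) + 1/120 = (-28363 + (-1 - 1932)) + 1/120 = (-28363 - 1933) + 1/120 = -30296 + 1/120 = -3635519/120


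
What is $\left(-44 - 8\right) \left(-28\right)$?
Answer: $1456$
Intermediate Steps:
$\left(-44 - 8\right) \left(-28\right) = \left(-52\right) \left(-28\right) = 1456$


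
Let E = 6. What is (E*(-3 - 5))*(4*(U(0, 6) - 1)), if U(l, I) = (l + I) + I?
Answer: -2112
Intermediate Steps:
U(l, I) = l + 2*I (U(l, I) = (I + l) + I = l + 2*I)
(E*(-3 - 5))*(4*(U(0, 6) - 1)) = (6*(-3 - 5))*(4*((0 + 2*6) - 1)) = (6*(-8))*(4*((0 + 12) - 1)) = -192*(12 - 1) = -192*11 = -48*44 = -2112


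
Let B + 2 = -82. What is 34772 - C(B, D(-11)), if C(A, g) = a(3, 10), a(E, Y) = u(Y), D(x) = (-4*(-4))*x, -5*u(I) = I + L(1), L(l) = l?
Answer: 173871/5 ≈ 34774.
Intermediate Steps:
B = -84 (B = -2 - 82 = -84)
u(I) = -⅕ - I/5 (u(I) = -(I + 1)/5 = -(1 + I)/5 = -⅕ - I/5)
D(x) = 16*x
a(E, Y) = -⅕ - Y/5
C(A, g) = -11/5 (C(A, g) = -⅕ - ⅕*10 = -⅕ - 2 = -11/5)
34772 - C(B, D(-11)) = 34772 - 1*(-11/5) = 34772 + 11/5 = 173871/5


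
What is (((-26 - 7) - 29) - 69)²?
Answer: 17161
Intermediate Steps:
(((-26 - 7) - 29) - 69)² = ((-33 - 29) - 69)² = (-62 - 69)² = (-131)² = 17161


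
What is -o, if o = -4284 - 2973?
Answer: 7257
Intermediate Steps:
o = -7257
-o = -1*(-7257) = 7257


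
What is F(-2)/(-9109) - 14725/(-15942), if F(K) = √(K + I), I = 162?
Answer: 14725/15942 - 4*√10/9109 ≈ 0.92227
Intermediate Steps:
F(K) = √(162 + K) (F(K) = √(K + 162) = √(162 + K))
F(-2)/(-9109) - 14725/(-15942) = √(162 - 2)/(-9109) - 14725/(-15942) = √160*(-1/9109) - 14725*(-1/15942) = (4*√10)*(-1/9109) + 14725/15942 = -4*√10/9109 + 14725/15942 = 14725/15942 - 4*√10/9109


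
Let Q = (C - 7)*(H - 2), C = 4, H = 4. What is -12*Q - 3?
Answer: 69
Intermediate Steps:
Q = -6 (Q = (4 - 7)*(4 - 2) = -3*2 = -6)
-12*Q - 3 = -12*(-6) - 3 = 72 - 3 = 69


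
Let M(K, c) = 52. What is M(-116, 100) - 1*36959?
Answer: -36907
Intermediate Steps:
M(-116, 100) - 1*36959 = 52 - 1*36959 = 52 - 36959 = -36907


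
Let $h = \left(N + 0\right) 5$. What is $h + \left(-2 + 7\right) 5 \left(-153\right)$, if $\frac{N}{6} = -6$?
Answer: $-4005$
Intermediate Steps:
$N = -36$ ($N = 6 \left(-6\right) = -36$)
$h = -180$ ($h = \left(-36 + 0\right) 5 = \left(-36\right) 5 = -180$)
$h + \left(-2 + 7\right) 5 \left(-153\right) = -180 + \left(-2 + 7\right) 5 \left(-153\right) = -180 + 5 \cdot 5 \left(-153\right) = -180 + 25 \left(-153\right) = -180 - 3825 = -4005$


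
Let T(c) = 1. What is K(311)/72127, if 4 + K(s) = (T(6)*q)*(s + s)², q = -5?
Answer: -1934424/72127 ≈ -26.820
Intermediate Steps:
K(s) = -4 - 20*s² (K(s) = -4 + (1*(-5))*(s + s)² = -4 - 5*4*s² = -4 - 20*s²)
K(311)/72127 = (-4 - 20*311²)/72127 = (-4 - 20*96721)*(1/72127) = (-4 - 1934420)*(1/72127) = -1934424*1/72127 = -1934424/72127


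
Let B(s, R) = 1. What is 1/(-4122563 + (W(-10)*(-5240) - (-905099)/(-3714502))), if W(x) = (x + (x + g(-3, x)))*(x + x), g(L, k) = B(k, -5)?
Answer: -3714502/22709585796125 ≈ -1.6357e-7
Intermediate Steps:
g(L, k) = 1
W(x) = 2*x*(1 + 2*x) (W(x) = (x + (x + 1))*(x + x) = (x + (1 + x))*(2*x) = (1 + 2*x)*(2*x) = 2*x*(1 + 2*x))
1/(-4122563 + (W(-10)*(-5240) - (-905099)/(-3714502))) = 1/(-4122563 + ((2*(-10)*(1 + 2*(-10)))*(-5240) - (-905099)/(-3714502))) = 1/(-4122563 + ((2*(-10)*(1 - 20))*(-5240) - (-905099)*(-1)/3714502)) = 1/(-4122563 + ((2*(-10)*(-19))*(-5240) - 1*905099/3714502)) = 1/(-4122563 + (380*(-5240) - 905099/3714502)) = 1/(-4122563 + (-1991200 - 905099/3714502)) = 1/(-4122563 - 7396317287499/3714502) = 1/(-22709585796125/3714502) = -3714502/22709585796125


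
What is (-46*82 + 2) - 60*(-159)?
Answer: 5770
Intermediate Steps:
(-46*82 + 2) - 60*(-159) = (-3772 + 2) - 1*(-9540) = -3770 + 9540 = 5770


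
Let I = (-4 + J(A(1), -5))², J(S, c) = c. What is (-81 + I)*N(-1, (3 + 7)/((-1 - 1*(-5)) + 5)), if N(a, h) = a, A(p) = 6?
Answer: 0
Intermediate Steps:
I = 81 (I = (-4 - 5)² = (-9)² = 81)
(-81 + I)*N(-1, (3 + 7)/((-1 - 1*(-5)) + 5)) = (-81 + 81)*(-1) = 0*(-1) = 0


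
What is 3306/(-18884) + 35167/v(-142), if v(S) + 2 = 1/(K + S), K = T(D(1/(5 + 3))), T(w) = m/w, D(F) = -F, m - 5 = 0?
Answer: -60433123493/3446330 ≈ -17536.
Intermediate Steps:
m = 5 (m = 5 + 0 = 5)
T(w) = 5/w
K = -40 (K = 5/((-1/(5 + 3))) = 5/((-1/8)) = 5/((-1*1/8)) = 5/(-1/8) = 5*(-8) = -40)
v(S) = -2 + 1/(-40 + S)
3306/(-18884) + 35167/v(-142) = 3306/(-18884) + 35167/(((81 - 2*(-142))/(-40 - 142))) = 3306*(-1/18884) + 35167/(((81 + 284)/(-182))) = -1653/9442 + 35167/((-1/182*365)) = -1653/9442 + 35167/(-365/182) = -1653/9442 + 35167*(-182/365) = -1653/9442 - 6400394/365 = -60433123493/3446330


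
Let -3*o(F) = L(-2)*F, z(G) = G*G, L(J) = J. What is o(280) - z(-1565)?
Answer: -7347115/3 ≈ -2.4490e+6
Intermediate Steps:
z(G) = G**2
o(F) = 2*F/3 (o(F) = -(-2)*F/3 = 2*F/3)
o(280) - z(-1565) = (2/3)*280 - 1*(-1565)**2 = 560/3 - 1*2449225 = 560/3 - 2449225 = -7347115/3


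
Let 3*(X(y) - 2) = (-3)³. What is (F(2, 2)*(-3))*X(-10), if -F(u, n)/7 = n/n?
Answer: -147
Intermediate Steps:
X(y) = -7 (X(y) = 2 + (⅓)*(-3)³ = 2 + (⅓)*(-27) = 2 - 9 = -7)
F(u, n) = -7 (F(u, n) = -7*n/n = -7*1 = -7)
(F(2, 2)*(-3))*X(-10) = -7*(-3)*(-7) = 21*(-7) = -147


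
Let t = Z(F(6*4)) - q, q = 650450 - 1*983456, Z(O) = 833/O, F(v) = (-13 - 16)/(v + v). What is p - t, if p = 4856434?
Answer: 131219396/29 ≈ 4.5248e+6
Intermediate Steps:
F(v) = -29/(2*v) (F(v) = -29*1/(2*v) = -29/(2*v))
q = -333006 (q = 650450 - 983456 = -333006)
t = 9617190/29 (t = 833/((-29/(2*(6*4)))) - 1*(-333006) = 833/((-29/2/24)) + 333006 = 833/((-29/2*1/24)) + 333006 = 833/(-29/48) + 333006 = 833*(-48/29) + 333006 = -39984/29 + 333006 = 9617190/29 ≈ 3.3163e+5)
p - t = 4856434 - 1*9617190/29 = 4856434 - 9617190/29 = 131219396/29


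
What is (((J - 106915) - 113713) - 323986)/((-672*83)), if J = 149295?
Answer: 131773/18592 ≈ 7.0876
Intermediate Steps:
(((J - 106915) - 113713) - 323986)/((-672*83)) = (((149295 - 106915) - 113713) - 323986)/((-672*83)) = ((42380 - 113713) - 323986)/(-55776) = (-71333 - 323986)*(-1/55776) = -395319*(-1/55776) = 131773/18592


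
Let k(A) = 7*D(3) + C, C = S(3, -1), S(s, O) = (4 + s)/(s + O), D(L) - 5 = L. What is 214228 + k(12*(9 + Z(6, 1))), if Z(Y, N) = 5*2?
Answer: 428575/2 ≈ 2.1429e+5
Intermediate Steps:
Z(Y, N) = 10
D(L) = 5 + L
S(s, O) = (4 + s)/(O + s)
C = 7/2 (C = (4 + 3)/(-1 + 3) = 7/2 ≈ 3.5000)
k(A) = 119/2 (k(A) = 7*(5 + 3) + 7/2 = 7*8 + 7/2 = 56 + 7/2 = 119/2)
214228 + k(12*(9 + Z(6, 1))) = 214228 + 119/2 = 428575/2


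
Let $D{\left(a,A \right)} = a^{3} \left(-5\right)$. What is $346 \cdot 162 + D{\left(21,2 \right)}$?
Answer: $9747$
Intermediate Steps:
$D{\left(a,A \right)} = - 5 a^{3}$
$346 \cdot 162 + D{\left(21,2 \right)} = 346 \cdot 162 - 5 \cdot 21^{3} = 56052 - 46305 = 9747$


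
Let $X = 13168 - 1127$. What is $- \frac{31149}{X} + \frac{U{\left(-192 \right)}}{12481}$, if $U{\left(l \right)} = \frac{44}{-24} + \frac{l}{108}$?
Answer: $- \frac{6998654707}{2705106978} \approx -2.5872$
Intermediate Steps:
$U{\left(l \right)} = - \frac{11}{6} + \frac{l}{108}$ ($U{\left(l \right)} = 44 \left(- \frac{1}{24}\right) + l \frac{1}{108} = - \frac{11}{6} + \frac{l}{108}$)
$X = 12041$ ($X = 13168 - 1127 = 12041$)
$- \frac{31149}{X} + \frac{U{\left(-192 \right)}}{12481} = - \frac{31149}{12041} + \frac{- \frac{11}{6} + \frac{1}{108} \left(-192\right)}{12481} = \left(-31149\right) \frac{1}{12041} + \left(- \frac{11}{6} - \frac{16}{9}\right) \frac{1}{12481} = - \frac{31149}{12041} - \frac{65}{224658} = - \frac{6998654707}{2705106978}$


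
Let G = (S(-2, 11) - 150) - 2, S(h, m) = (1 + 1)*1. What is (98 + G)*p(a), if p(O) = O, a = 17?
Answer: -884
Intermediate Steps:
S(h, m) = 2 (S(h, m) = 2*1 = 2)
G = -150 (G = (2 - 150) - 2 = -148 - 2 = -150)
(98 + G)*p(a) = (98 - 150)*17 = -52*17 = -884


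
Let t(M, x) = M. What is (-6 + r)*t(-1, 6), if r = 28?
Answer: -22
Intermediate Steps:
(-6 + r)*t(-1, 6) = (-6 + 28)*(-1) = 22*(-1) = -22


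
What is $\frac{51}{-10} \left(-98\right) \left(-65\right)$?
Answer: $-32487$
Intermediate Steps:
$\frac{51}{-10} \left(-98\right) \left(-65\right) = 51 \left(- \frac{1}{10}\right) \left(-98\right) \left(-65\right) = \left(- \frac{51}{10}\right) \left(-98\right) \left(-65\right) = \frac{2499}{5} \left(-65\right) = -32487$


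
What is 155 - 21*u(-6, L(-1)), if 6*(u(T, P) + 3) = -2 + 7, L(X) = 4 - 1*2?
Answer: 401/2 ≈ 200.50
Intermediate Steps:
L(X) = 2 (L(X) = 4 - 2 = 2)
u(T, P) = -13/6 (u(T, P) = -3 + (-2 + 7)/6 = -3 + (⅙)*5 = -3 + ⅚ = -13/6)
155 - 21*u(-6, L(-1)) = 155 - 21*(-13/6) = 155 + 91/2 = 401/2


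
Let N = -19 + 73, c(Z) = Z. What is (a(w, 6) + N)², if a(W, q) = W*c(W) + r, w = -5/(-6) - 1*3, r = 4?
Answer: 5094049/1296 ≈ 3930.6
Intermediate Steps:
w = -13/6 (w = -5*(-⅙) - 3 = ⅚ - 3 = -13/6 ≈ -2.1667)
a(W, q) = 4 + W² (a(W, q) = W*W + 4 = W² + 4 = 4 + W²)
N = 54
(a(w, 6) + N)² = ((4 + (-13/6)²) + 54)² = ((4 + 169/36) + 54)² = (313/36 + 54)² = (2257/36)² = 5094049/1296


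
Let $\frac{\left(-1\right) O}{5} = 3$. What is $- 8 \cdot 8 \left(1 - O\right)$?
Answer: $-1024$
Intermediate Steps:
$O = -15$ ($O = \left(-5\right) 3 = -15$)
$- 8 \cdot 8 \left(1 - O\right) = - 8 \cdot 8 \left(1 - -15\right) = - 64 \left(1 + 15\right) = - 64 \cdot 16 = \left(-1\right) 1024 = -1024$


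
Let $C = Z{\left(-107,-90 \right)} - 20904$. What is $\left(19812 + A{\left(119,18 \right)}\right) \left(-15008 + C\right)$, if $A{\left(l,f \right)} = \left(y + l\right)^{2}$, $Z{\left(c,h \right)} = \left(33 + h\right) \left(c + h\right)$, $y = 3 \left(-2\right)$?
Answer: $-804196823$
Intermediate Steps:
$y = -6$
$A{\left(l,f \right)} = \left(-6 + l\right)^{2}$
$C = -9675$ ($C = \left(\left(-90\right)^{2} + 33 \left(-107\right) + 33 \left(-90\right) - -9630\right) - 20904 = \left(8100 - 3531 - 2970 + 9630\right) - 20904 = 11229 - 20904 = -9675$)
$\left(19812 + A{\left(119,18 \right)}\right) \left(-15008 + C\right) = \left(19812 + \left(-6 + 119\right)^{2}\right) \left(-15008 - 9675\right) = \left(19812 + 113^{2}\right) \left(-24683\right) = \left(19812 + 12769\right) \left(-24683\right) = 32581 \left(-24683\right) = -804196823$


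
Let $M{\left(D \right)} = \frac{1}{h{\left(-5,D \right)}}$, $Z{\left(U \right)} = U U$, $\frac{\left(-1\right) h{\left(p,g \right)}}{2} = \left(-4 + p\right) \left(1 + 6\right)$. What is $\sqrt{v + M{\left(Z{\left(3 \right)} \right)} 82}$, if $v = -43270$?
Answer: $\frac{i \sqrt{19081783}}{21} \approx 208.01 i$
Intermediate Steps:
$h{\left(p,g \right)} = 56 - 14 p$ ($h{\left(p,g \right)} = - 2 \left(-4 + p\right) \left(1 + 6\right) = - 2 \left(-4 + p\right) 7 = - 2 \left(-28 + 7 p\right) = 56 - 14 p$)
$Z{\left(U \right)} = U^{2}$
$M{\left(D \right)} = \frac{1}{126}$ ($M{\left(D \right)} = \frac{1}{56 - -70} = \frac{1}{56 + 70} = \frac{1}{126}$)
$\sqrt{v + M{\left(Z{\left(3 \right)} \right)} 82} = \sqrt{-43270 + \frac{1}{126} \cdot 82} = \sqrt{-43270 + \frac{41}{63}} = \sqrt{- \frac{2725969}{63}} = \frac{i \sqrt{19081783}}{21}$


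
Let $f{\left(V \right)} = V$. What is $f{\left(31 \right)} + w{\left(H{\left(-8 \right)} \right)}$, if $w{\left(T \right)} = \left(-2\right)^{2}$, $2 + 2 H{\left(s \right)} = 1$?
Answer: $35$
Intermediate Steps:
$H{\left(s \right)} = - \frac{1}{2}$ ($H{\left(s \right)} = -1 + \frac{1}{2} \cdot 1 = -1 + \frac{1}{2} = - \frac{1}{2}$)
$w{\left(T \right)} = 4$
$f{\left(31 \right)} + w{\left(H{\left(-8 \right)} \right)} = 31 + 4 = 35$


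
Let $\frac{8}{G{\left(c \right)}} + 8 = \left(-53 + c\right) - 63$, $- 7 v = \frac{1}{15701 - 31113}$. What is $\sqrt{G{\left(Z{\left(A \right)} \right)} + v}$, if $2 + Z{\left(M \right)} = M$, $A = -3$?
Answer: $\frac{i \sqrt{3002402199237}}{6958518} \approx 0.24901 i$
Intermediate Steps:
$Z{\left(M \right)} = -2 + M$
$v = \frac{1}{107884}$ ($v = - \frac{1}{7 \left(15701 - 31113\right)} = - \frac{1}{7 \left(-15412\right)} = \left(- \frac{1}{7}\right) \left(- \frac{1}{15412}\right) = \frac{1}{107884} \approx 9.2692 \cdot 10^{-6}$)
$G{\left(c \right)} = \frac{8}{-124 + c}$ ($G{\left(c \right)} = \frac{8}{-8 + \left(\left(-53 + c\right) - 63\right)} = \frac{8}{-8 + \left(-116 + c\right)} = \frac{8}{-124 + c}$)
$\sqrt{G{\left(Z{\left(A \right)} \right)} + v} = \sqrt{\frac{8}{-124 - 5} + \frac{1}{107884}} = \sqrt{\frac{8}{-129} + \frac{1}{107884}} = \sqrt{8 \left(- \frac{1}{129}\right) + \frac{1}{107884}} = \sqrt{- \frac{8}{129} + \frac{1}{107884}} = \sqrt{- \frac{862943}{13917036}} = \frac{i \sqrt{3002402199237}}{6958518}$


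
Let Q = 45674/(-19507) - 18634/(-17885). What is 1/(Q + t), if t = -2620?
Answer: -49840385/130646578136 ≈ -0.00038149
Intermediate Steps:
Q = -64769436/49840385 (Q = 45674*(-1/19507) - 18634*(-1/17885) = -45674/19507 + 2662/2555 = -64769436/49840385 ≈ -1.2995)
1/(Q + t) = 1/(-64769436/49840385 - 2620) = 1/(-130646578136/49840385) = -49840385/130646578136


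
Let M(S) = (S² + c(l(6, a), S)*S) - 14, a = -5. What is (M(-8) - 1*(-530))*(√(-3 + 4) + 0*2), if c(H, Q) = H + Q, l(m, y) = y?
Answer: 684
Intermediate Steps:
M(S) = -14 + S² + S*(-5 + S) (M(S) = (S² + (-5 + S)*S) - 14 = (S² + S*(-5 + S)) - 14 = -14 + S² + S*(-5 + S))
(M(-8) - 1*(-530))*(√(-3 + 4) + 0*2) = ((-14 + (-8)² - 8*(-5 - 8)) - 1*(-530))*(√(-3 + 4) + 0*2) = ((-14 + 64 - 8*(-13)) + 530)*(√1 + 0) = ((-14 + 64 + 104) + 530)*(1 + 0) = (154 + 530)*1 = 684*1 = 684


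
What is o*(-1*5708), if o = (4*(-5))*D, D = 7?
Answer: 799120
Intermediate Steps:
o = -140 (o = (4*(-5))*7 = -20*7 = -140)
o*(-1*5708) = -(-140)*5708 = -140*(-5708) = 799120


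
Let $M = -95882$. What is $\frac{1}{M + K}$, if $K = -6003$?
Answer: $- \frac{1}{101885} \approx -9.815 \cdot 10^{-6}$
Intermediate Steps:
$\frac{1}{M + K} = \frac{1}{-95882 - 6003} = \frac{1}{-101885} = - \frac{1}{101885}$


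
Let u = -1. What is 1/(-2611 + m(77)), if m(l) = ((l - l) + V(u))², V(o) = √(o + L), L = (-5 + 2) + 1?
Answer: -1/2614 ≈ -0.00038256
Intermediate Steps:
L = -2 (L = -3 + 1 = -2)
V(o) = √(-2 + o) (V(o) = √(o - 2) = √(-2 + o))
m(l) = -3 (m(l) = ((l - l) + √(-2 - 1))² = (0 + √(-3))² = (0 + I*√3)² = (I*√3)² = -3)
1/(-2611 + m(77)) = 1/(-2611 - 3) = 1/(-2614) = -1/2614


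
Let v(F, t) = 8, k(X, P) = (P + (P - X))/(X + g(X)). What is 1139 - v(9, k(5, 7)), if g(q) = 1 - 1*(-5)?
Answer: 1131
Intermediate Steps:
g(q) = 6 (g(q) = 1 + 5 = 6)
k(X, P) = (-X + 2*P)/(6 + X) (k(X, P) = (P + (P - X))/(X + 6) = (-X + 2*P)/(6 + X))
1139 - v(9, k(5, 7)) = 1139 - 1*8 = 1139 - 8 = 1131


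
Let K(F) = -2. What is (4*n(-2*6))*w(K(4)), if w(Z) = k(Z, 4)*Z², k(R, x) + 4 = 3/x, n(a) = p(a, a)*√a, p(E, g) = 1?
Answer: -104*I*√3 ≈ -180.13*I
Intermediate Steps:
n(a) = √a (n(a) = 1*√a = √a)
k(R, x) = -4 + 3/x
w(Z) = -13*Z²/4 (w(Z) = (-4 + 3/4)*Z² = (-4 + 3*(¼))*Z² = (-4 + ¾)*Z² = -13*Z²/4)
(4*n(-2*6))*w(K(4)) = (4*√(-2*6))*(-13/4*(-2)²) = (4*√(-12))*(-13/4*4) = (4*(2*I*√3))*(-13) = (8*I*√3)*(-13) = -104*I*√3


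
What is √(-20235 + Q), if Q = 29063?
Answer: 2*√2207 ≈ 93.957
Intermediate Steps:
√(-20235 + Q) = √(-20235 + 29063) = √8828 = 2*√2207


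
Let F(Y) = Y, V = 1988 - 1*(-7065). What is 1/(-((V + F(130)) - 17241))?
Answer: 1/8058 ≈ 0.00012410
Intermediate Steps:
V = 9053 (V = 1988 + 7065 = 9053)
1/(-((V + F(130)) - 17241)) = 1/(-((9053 + 130) - 17241)) = 1/(-(9183 - 17241)) = 1/(-1*(-8058)) = 1/8058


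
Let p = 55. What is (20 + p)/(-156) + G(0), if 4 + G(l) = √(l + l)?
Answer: -233/52 ≈ -4.4808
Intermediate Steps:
G(l) = -4 + √2*√l (G(l) = -4 + √(l + l) = -4 + √(2*l) = -4 + √2*√l)
(20 + p)/(-156) + G(0) = (20 + 55)/(-156) + (-4 + √2*√0) = 75*(-1/156) + (-4 + √2*0) = -25/52 + (-4 + 0) = -25/52 - 4 = -233/52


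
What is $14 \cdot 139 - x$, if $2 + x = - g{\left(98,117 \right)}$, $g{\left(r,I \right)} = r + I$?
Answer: $2163$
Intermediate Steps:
$g{\left(r,I \right)} = I + r$
$x = -217$ ($x = -2 - \left(117 + 98\right) = -2 - 215 = -217$)
$14 \cdot 139 - x = 14 \cdot 139 - -217 = 1946 + 217 = 2163$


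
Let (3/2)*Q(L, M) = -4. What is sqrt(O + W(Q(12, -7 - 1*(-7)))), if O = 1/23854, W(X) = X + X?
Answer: 7*I*sqrt(557396418)/71562 ≈ 2.3094*I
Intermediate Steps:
Q(L, M) = -8/3 (Q(L, M) = (2/3)*(-4) = -8/3)
W(X) = 2*X
O = 1/23854 ≈ 4.1922e-5
sqrt(O + W(Q(12, -7 - 1*(-7)))) = sqrt(1/23854 + 2*(-8/3)) = sqrt(1/23854 - 16/3) = sqrt(-381661/71562) = 7*I*sqrt(557396418)/71562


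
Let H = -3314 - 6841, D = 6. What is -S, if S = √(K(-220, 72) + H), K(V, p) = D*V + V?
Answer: -I*√11695 ≈ -108.14*I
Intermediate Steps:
K(V, p) = 7*V (K(V, p) = 6*V + V = 7*V)
H = -10155
S = I*√11695 (S = √(7*(-220) - 10155) = √(-1540 - 10155) = √(-11695) = I*√11695 ≈ 108.14*I)
-S = -I*√11695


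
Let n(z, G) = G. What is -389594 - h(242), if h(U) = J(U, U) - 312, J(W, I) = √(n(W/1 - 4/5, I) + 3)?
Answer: -389282 - 7*√5 ≈ -3.8930e+5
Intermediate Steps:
J(W, I) = √(3 + I) (J(W, I) = √(I + 3) = √(3 + I))
h(U) = -312 + √(3 + U) (h(U) = √(3 + U) - 312 = -312 + √(3 + U))
-389594 - h(242) = -389594 - (-312 + √(3 + 242)) = -389594 - (-312 + √245) = -389594 - (-312 + 7*√5) = -389594 + (312 - 7*√5) = -389282 - 7*√5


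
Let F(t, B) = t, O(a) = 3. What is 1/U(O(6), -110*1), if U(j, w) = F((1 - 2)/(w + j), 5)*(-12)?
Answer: -107/12 ≈ -8.9167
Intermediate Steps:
U(j, w) = 12/(j + w) (U(j, w) = ((1 - 2)/(w + j))*(-12) = -1/(j + w)*(-12) = 12/(j + w))
1/U(O(6), -110*1) = 1/(12/(3 - 110*1)) = 1/(12/(3 - 110)) = 1/(12/(-107)) = 1/(12*(-1/107)) = 1/(-12/107) = -107/12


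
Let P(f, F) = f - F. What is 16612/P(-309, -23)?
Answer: -8306/143 ≈ -58.084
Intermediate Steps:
16612/P(-309, -23) = 16612/(-309 - 1*(-23)) = 16612/(-309 + 23) = 16612/(-286) = 16612*(-1/286) = -8306/143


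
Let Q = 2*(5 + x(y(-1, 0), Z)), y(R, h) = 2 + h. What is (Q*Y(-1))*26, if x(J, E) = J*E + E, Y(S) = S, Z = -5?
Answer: 520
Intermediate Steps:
x(J, E) = E + E*J (x(J, E) = E*J + E = E + E*J)
Q = -20 (Q = 2*(5 - 5*(1 + (2 + 0))) = 2*(5 - 5*(1 + 2)) = 2*(5 - 5*3) = 2*(5 - 15) = 2*(-10) = -20)
(Q*Y(-1))*26 = -20*(-1)*26 = 20*26 = 520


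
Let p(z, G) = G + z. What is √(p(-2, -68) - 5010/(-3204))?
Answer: I*√19515030/534 ≈ 8.2726*I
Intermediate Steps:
√(p(-2, -68) - 5010/(-3204)) = √((-68 - 2) - 5010/(-3204)) = √(-70 - 5010*(-1/3204)) = √(-70 + 835/534) = √(-36545/534) = I*√19515030/534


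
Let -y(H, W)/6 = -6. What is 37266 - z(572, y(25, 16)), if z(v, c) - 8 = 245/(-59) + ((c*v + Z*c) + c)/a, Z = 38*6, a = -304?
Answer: 167508823/4484 ≈ 37357.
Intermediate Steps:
y(H, W) = 36 (y(H, W) = -6*(-6) = 36)
Z = 228
z(v, c) = 227/59 - 229*c/304 - c*v/304 (z(v, c) = 8 + (245/(-59) + ((c*v + 228*c) + c)/(-304)) = 8 + (245*(-1/59) + ((228*c + c*v) + c)*(-1/304)) = 8 + (-245/59 + (229*c + c*v)*(-1/304)) = 8 + (-245/59 + (-229*c/304 - c*v/304)) = 8 + (-245/59 - 229*c/304 - c*v/304) = 227/59 - 229*c/304 - c*v/304)
37266 - z(572, y(25, 16)) = 37266 - (227/59 - 229/304*36 - 1/304*36*572) = 37266 - (227/59 - 2061/76 - 1287/19) = 37266 - 1*(-408079/4484) = 37266 + 408079/4484 = 167508823/4484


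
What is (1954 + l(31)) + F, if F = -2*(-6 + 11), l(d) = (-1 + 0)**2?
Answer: 1945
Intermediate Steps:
l(d) = 1 (l(d) = (-1)**2 = 1)
F = -10 (F = -2*5 = -10)
(1954 + l(31)) + F = (1954 + 1) - 10 = 1955 - 10 = 1945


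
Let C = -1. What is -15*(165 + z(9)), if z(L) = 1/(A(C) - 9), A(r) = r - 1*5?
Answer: -2474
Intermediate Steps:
A(r) = -5 + r (A(r) = r - 5 = -5 + r)
z(L) = -1/15 (z(L) = 1/((-5 - 1) - 9) = 1/(-6 - 9) = 1/(-15) = -1/15)
-15*(165 + z(9)) = -15*(165 - 1/15) = -15*2474/15 = -2474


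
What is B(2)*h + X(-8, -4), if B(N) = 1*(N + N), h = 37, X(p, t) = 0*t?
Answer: 148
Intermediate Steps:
X(p, t) = 0
B(N) = 2*N (B(N) = 1*(2*N) = 2*N)
B(2)*h + X(-8, -4) = (2*2)*37 + 0 = 4*37 + 0 = 148 + 0 = 148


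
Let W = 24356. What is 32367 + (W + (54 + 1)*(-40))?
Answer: 54523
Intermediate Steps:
32367 + (W + (54 + 1)*(-40)) = 32367 + (24356 + (54 + 1)*(-40)) = 32367 + (24356 + 55*(-40)) = 32367 + (24356 - 2200) = 32367 + 22156 = 54523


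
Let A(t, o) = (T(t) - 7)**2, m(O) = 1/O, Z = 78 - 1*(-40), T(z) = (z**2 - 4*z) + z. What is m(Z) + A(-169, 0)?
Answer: 99655923079/118 ≈ 8.4454e+8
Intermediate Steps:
T(z) = z**2 - 3*z
Z = 118 (Z = 78 + 40 = 118)
A(t, o) = (-7 + t*(-3 + t))**2 (A(t, o) = (t*(-3 + t) - 7)**2 = (-7 + t*(-3 + t))**2)
m(Z) + A(-169, 0) = 1/118 + (-7 - 169*(-3 - 169))**2 = 1/118 + (-7 - 169*(-172))**2 = 1/118 + (-7 + 29068)**2 = 1/118 + 29061**2 = 1/118 + 844541721 = 99655923079/118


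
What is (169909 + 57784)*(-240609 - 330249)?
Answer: -129980370594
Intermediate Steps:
(169909 + 57784)*(-240609 - 330249) = 227693*(-570858) = -129980370594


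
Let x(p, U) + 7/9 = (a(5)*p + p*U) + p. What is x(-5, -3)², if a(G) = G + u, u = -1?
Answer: 9409/81 ≈ 116.16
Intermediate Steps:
a(G) = -1 + G (a(G) = G - 1 = -1 + G)
x(p, U) = -7/9 + 5*p + U*p (x(p, U) = -7/9 + (((-1 + 5)*p + p*U) + p) = -7/9 + ((4*p + U*p) + p) = -7/9 + (5*p + U*p) = -7/9 + 5*p + U*p)
x(-5, -3)² = (-7/9 + 5*(-5) - 3*(-5))² = (-7/9 - 25 + 15)² = (-97/9)² = 9409/81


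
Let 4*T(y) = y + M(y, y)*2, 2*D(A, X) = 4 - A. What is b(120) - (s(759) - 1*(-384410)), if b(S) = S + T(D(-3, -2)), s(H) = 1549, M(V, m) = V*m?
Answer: -385832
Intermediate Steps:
D(A, X) = 2 - A/2 (D(A, X) = (4 - A)/2 = 2 - A/2)
T(y) = y**2/2 + y/4 (T(y) = (y + (y*y)*2)/4 = (y + y**2*2)/4 = (y + 2*y**2)/4 = y**2/2 + y/4)
b(S) = 7 + S (b(S) = S + (2 - 1/2*(-3))*(1 + 2*(2 - 1/2*(-3)))/4 = S + (2 + 3/2)*(1 + 2*(2 + 3/2))/4 = S + (1/4)*(7/2)*(1 + 2*(7/2)) = S + (1/4)*(7/2)*(1 + 7) = S + (1/4)*(7/2)*8 = S + 7 = 7 + S)
b(120) - (s(759) - 1*(-384410)) = (7 + 120) - (1549 - 1*(-384410)) = 127 - (1549 + 384410) = 127 - 1*385959 = 127 - 385959 = -385832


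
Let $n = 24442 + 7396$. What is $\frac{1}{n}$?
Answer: $\frac{1}{31838} \approx 3.1409 \cdot 10^{-5}$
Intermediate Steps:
$n = 31838$
$\frac{1}{n} = \frac{1}{31838}$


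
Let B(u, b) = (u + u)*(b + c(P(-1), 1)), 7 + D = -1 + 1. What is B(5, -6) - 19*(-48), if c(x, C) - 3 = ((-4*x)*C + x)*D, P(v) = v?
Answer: 672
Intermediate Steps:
D = -7 (D = -7 + (-1 + 1) = -7 + 0 = -7)
c(x, C) = 3 - 7*x + 28*C*x (c(x, C) = 3 + ((-4*x)*C + x)*(-7) = 3 + (-4*C*x + x)*(-7) = 3 + (x - 4*C*x)*(-7) = 3 + (-7*x + 28*C*x) = 3 - 7*x + 28*C*x)
B(u, b) = 2*u*(-18 + b) (B(u, b) = (u + u)*(b + (3 - 7*(-1) + 28*1*(-1))) = (2*u)*(b + (3 + 7 - 28)) = (2*u)*(b - 18) = (2*u)*(-18 + b) = 2*u*(-18 + b))
B(5, -6) - 19*(-48) = 2*5*(-18 - 6) - 19*(-48) = 2*5*(-24) + 912 = -240 + 912 = 672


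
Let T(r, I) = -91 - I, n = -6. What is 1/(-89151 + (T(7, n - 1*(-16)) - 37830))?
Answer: -1/127082 ≈ -7.8689e-6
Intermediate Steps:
1/(-89151 + (T(7, n - 1*(-16)) - 37830)) = 1/(-89151 + ((-91 - (-6 - 1*(-16))) - 37830)) = 1/(-89151 + ((-91 - (-6 + 16)) - 37830)) = 1/(-89151 + ((-91 - 1*10) - 37830)) = 1/(-89151 + ((-91 - 10) - 37830)) = 1/(-89151 + (-101 - 37830)) = 1/(-89151 - 37931) = 1/(-127082) = -1/127082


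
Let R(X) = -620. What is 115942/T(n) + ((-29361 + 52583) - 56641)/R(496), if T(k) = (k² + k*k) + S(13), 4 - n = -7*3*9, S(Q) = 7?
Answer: 512353327/9238620 ≈ 55.458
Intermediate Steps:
n = 193 (n = 4 - (-7*3)*9 = 4 - (-21)*9 = 4 - 1*(-189) = 4 + 189 = 193)
T(k) = 7 + 2*k² (T(k) = (k² + k*k) + 7 = (k² + k²) + 7 = 2*k² + 7 = 7 + 2*k²)
115942/T(n) + ((-29361 + 52583) - 56641)/R(496) = 115942/(7 + 2*193²) + ((-29361 + 52583) - 56641)/(-620) = 115942/(7 + 2*37249) + (23222 - 56641)*(-1/620) = 115942/(7 + 74498) - 33419*(-1/620) = 115942/74505 + 33419/620 = 512353327/9238620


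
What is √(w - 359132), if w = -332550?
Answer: I*√691682 ≈ 831.67*I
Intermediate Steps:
√(w - 359132) = √(-332550 - 359132) = √(-691682) = I*√691682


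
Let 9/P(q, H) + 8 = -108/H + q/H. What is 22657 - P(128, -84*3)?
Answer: 11532980/509 ≈ 22658.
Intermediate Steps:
P(q, H) = 9/(-8 - 108/H + q/H) (P(q, H) = 9/(-8 + (-108/H + q/H)) = 9/(-8 - 108/H + q/H))
22657 - P(128, -84*3) = 22657 - 9*(-84*3)/(-108 + 128 - (-672)*3) = 22657 - 9*(-252)/(-108 + 128 - 8*(-252)) = 22657 - 9*(-252)/(-108 + 128 + 2016) = 22657 - 9*(-252)/2036 = 22657 - 1*(-567/509) = 22657 + 567/509 = 11532980/509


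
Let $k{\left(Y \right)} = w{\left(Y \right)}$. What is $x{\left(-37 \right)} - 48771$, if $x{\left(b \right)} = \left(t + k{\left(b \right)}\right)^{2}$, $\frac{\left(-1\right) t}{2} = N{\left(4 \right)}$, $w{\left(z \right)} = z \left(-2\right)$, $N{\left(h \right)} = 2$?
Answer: $-43871$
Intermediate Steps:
$w{\left(z \right)} = - 2 z$
$k{\left(Y \right)} = - 2 Y$
$t = -4$ ($t = \left(-2\right) 2 = -4$)
$x{\left(b \right)} = \left(-4 - 2 b\right)^{2}$
$x{\left(-37 \right)} - 48771 = 4 \left(2 - 37\right)^{2} - 48771 = 4 \left(-35\right)^{2} - 48771 = 4 \cdot 1225 - 48771 = 4900 - 48771 = -43871$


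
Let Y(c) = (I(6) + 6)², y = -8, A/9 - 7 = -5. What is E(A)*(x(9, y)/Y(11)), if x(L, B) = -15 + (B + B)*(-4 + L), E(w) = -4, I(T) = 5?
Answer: 380/121 ≈ 3.1405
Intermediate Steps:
A = 18 (A = 63 + 9*(-5) = 63 - 45 = 18)
x(L, B) = -15 + 2*B*(-4 + L) (x(L, B) = -15 + (2*B)*(-4 + L) = -15 + 2*B*(-4 + L))
Y(c) = 121 (Y(c) = (5 + 6)² = 11² = 121)
E(A)*(x(9, y)/Y(11)) = -4*(-15 - 8*(-8) + 2*(-8)*9)/121 = -4*(-15 + 64 - 144)/121 = -(-380)/121 = -4*(-95/121) = 380/121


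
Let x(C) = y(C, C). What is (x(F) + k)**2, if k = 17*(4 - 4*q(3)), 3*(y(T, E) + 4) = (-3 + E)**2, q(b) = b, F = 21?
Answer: 1024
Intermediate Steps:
y(T, E) = -4 + (-3 + E)**2/3
x(C) = -4 + (-3 + C)**2/3
k = -136 (k = 17*(4 - 4*3) = 17*(4 - 12) = 17*(-8) = -136)
(x(F) + k)**2 = ((-4 + (-3 + 21)**2/3) - 136)**2 = ((-4 + (1/3)*18**2) - 136)**2 = ((-4 + (1/3)*324) - 136)**2 = ((-4 + 108) - 136)**2 = (104 - 136)**2 = (-32)**2 = 1024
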